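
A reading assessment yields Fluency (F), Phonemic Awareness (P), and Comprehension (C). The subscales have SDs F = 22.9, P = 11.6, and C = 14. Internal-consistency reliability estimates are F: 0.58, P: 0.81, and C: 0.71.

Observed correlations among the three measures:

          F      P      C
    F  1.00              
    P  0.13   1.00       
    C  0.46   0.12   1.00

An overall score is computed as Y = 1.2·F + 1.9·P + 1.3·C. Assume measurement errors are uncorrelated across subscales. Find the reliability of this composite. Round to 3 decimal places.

0.779

Var(Y) = 1.2²·22.9² + 1.9²·11.6² + 1.3²·14² + 2·[2.28·22.9·11.6·0.13 + 1.56·22.9·14·0.46 + 2.47·11.6·14·0.12] = 1572.15 + 713.867 = 2286.02.
Because errors are independent across components, Cov(Tᵢ,Tⱼ) = Cov(Xᵢ,Xⱼ); the off-diagonal part of the true-score variance is the same as above.
True-score variance = [1.2²·22.9²·0.58 + 1.9²·11.6²·0.81 + 1.3²·14²·0.71] + 713.867 = 1066.63 + 713.867 = 1780.5.
Reliability = 1780.5 / 2286.02 = 0.779.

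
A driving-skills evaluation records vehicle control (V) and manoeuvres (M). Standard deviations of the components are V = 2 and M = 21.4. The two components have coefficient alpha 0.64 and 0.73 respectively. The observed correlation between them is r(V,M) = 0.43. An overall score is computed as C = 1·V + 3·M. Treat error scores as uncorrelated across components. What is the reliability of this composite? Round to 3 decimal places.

Var(C) = 2² + 3²·21.4² + 2·[3·2·21.4·0.43] = 4125.64 + 110.424 = 4236.06.
Under uncorrelated errors the observed covariances equal the true-score covariances, so only the own-variance terms attenuate.
True-score variance = [2²·0.64 + 3²·21.4²·0.73] + 110.424 = 3011.36 + 110.424 = 3121.78.
Reliability = 3121.78 / 4236.06 = 0.737.

0.737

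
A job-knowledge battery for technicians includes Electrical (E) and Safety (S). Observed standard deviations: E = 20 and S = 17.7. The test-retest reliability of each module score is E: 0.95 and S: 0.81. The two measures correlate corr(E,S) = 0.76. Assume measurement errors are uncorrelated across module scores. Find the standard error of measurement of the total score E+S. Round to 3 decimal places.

Var(total) = 713.29 + 538.08 = 1251.37.
True-score variance = 633.765 + 538.08 = 1171.84, so reliability = 0.9364.
Error variance = 1251.37 − 1171.84 = 79.5251; SEM = √79.5251 = 8.918.

8.918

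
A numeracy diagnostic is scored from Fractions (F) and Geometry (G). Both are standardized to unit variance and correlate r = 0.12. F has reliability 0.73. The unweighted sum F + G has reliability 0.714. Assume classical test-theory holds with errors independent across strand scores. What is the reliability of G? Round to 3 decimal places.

0.629

Var(F+G) = 2 + 2·0.12 = 2.240.
True-score variance = ρ_F + ρ_G + 2·0.12, so 0.714 = (0.73 + ρ_G + 0.24) / 2.240.
ρ_G = 0.714·2.240 − 0.73 − 0.24 = 0.629.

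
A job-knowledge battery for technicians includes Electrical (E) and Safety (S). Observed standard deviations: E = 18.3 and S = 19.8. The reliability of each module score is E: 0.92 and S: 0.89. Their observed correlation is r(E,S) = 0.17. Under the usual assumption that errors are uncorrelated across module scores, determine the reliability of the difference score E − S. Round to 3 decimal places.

0.884

Var(E−S) = 18.3² + 19.8² − 2·18.3·19.8·0.17 = 726.93 − 123.196 = 603.734.
With uncorrelated errors the cross-covariances are all true-score covariance, so they carry over unchanged; only the diagonal terms shrink to ρᵢσᵢ².
True-score variance = [18.3²·0.92 + 19.8²·0.89] − 123.196 = 657.014 − 123.196 = 533.819.
Reliability = 533.819 / 603.734 = 0.884.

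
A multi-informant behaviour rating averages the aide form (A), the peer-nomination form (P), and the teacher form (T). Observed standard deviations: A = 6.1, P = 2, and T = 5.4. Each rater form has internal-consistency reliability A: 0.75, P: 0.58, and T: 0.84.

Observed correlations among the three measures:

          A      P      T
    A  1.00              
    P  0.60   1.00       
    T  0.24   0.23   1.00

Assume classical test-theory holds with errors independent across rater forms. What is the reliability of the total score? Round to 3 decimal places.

Var(A+P+T) = 6.1² + 2² + 5.4² + 2·[6.1·2·0.60 + 6.1·5.4·0.24 + 2·5.4·0.23] = 70.37 + 35.4192 = 105.789.
Because errors are independent across components, Cov(Tᵢ,Tⱼ) = Cov(Xᵢ,Xⱼ); the off-diagonal part of the true-score variance is the same as above.
True-score variance = [6.1²·0.75 + 2²·0.58 + 5.4²·0.84] + 35.4192 = 54.7219 + 35.4192 = 90.1411.
Reliability = 90.1411 / 105.789 = 0.852.

0.852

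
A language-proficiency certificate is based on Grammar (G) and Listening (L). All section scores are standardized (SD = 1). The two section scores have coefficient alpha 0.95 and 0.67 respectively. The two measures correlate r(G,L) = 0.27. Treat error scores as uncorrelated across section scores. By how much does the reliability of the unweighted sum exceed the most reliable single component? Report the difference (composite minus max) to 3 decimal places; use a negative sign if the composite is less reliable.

Var(sum) = 2 + 0.54 = 2.54; true-score variance = 1.62 + 0.54 = 2.16; composite reliability = 0.8504.
Max component reliability = 0.9500.
Difference = 0.8504 − 0.9500 = -0.100.

-0.100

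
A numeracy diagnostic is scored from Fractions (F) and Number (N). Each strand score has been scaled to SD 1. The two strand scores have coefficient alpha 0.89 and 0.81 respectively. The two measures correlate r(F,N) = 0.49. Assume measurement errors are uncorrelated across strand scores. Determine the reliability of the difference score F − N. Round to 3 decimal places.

Var(F−N) = 1 + 1 − 2·0.49 = 2 − 0.98 = 1.02.
Under uncorrelated errors the observed covariances equal the true-score covariances, so only the own-variance terms attenuate.
True-score variance = [0.89 + 0.81] − 0.98 = 1.7 − 0.98 = 0.72.
Reliability = 0.72 / 1.02 = 0.706.

0.706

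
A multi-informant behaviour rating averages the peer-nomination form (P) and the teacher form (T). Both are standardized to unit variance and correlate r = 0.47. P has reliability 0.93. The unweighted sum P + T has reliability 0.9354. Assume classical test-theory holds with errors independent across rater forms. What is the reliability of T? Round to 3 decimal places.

Var(P+T) = 2 + 2·0.47 = 2.940.
True-score variance = ρ_P + ρ_T + 2·0.47, so 0.9354 = (0.93 + ρ_T + 0.94) / 2.940.
ρ_T = 0.9354·2.940 − 0.93 − 0.94 = 0.880.

0.880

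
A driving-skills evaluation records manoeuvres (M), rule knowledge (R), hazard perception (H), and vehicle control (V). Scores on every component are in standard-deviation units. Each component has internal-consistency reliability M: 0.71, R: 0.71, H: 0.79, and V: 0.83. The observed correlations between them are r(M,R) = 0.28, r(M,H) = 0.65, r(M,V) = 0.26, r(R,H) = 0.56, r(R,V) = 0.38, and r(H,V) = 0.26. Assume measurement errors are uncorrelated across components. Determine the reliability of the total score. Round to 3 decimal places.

Var(M+R+H+V) = 4 + 2·[0.28 + 0.65 + 0.26 + 0.56 + 0.38 + 0.26] = 4 + 4.78 = 8.78.
With uncorrelated errors the cross-covariances are all true-score covariance, so they carry over unchanged; only the diagonal terms shrink to ρᵢσᵢ².
True-score variance = [0.71 + 0.71 + 0.79 + 0.83] + 4.78 = 3.04 + 4.78 = 7.82.
Reliability = 7.82 / 8.78 = 0.891.

0.891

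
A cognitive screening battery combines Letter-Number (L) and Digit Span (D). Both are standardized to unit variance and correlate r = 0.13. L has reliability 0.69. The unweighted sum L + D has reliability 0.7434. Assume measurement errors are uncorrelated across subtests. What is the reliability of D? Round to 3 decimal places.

Var(L+D) = 2 + 2·0.13 = 2.260.
True-score variance = ρ_L + ρ_D + 2·0.13, so 0.7434 = (0.69 + ρ_D + 0.26) / 2.260.
ρ_D = 0.7434·2.260 − 0.69 − 0.26 = 0.730.

0.730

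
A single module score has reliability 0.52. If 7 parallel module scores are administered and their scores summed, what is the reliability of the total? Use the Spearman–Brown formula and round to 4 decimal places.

ρ_k = kρ / (1 + (k−1)ρ) = 7·0.52 / (1 + 6·0.52) = 3.640 / 4.120 = 0.8835.

0.8835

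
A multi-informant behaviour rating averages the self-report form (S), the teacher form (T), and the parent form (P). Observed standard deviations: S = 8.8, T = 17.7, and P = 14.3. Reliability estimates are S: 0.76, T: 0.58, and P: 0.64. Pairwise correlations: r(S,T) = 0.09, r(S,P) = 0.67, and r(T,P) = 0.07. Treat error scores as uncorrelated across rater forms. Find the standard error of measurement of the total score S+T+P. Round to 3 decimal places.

14.959

Var(total) = 595.22 + 232.098 = 827.318.
True-score variance = 371.436 + 232.098 = 603.534, so reliability = 0.7295.
Error variance = 827.318 − 603.534 = 223.784; SEM = √223.784 = 14.959.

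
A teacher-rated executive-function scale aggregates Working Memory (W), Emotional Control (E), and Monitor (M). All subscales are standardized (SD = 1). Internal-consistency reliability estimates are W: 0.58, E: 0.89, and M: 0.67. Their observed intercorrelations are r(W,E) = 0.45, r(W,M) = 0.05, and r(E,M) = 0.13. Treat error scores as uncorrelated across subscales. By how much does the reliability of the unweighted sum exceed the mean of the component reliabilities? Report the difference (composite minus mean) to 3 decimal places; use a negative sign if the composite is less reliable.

0.085

Var(sum) = 3 + 1.26 = 4.26; true-score variance = 2.14 + 1.26 = 3.4; composite reliability = 0.7981.
Mean component reliability = 0.7133.
Difference = 0.7981 − 0.7133 = 0.085.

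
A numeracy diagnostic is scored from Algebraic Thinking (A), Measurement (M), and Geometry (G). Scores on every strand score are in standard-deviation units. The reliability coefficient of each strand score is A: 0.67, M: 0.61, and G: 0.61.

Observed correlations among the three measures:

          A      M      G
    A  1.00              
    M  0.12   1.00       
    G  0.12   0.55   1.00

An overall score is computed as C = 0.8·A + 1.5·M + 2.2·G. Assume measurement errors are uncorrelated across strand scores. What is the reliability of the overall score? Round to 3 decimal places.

Var(C) = 0.8² + 1.5² + 2.2² + 2·[1.2·0.12 + 1.76·0.12 + 3.3·0.55] = 7.73 + 4.3404 = 12.0704.
With uncorrelated errors the cross-covariances are all true-score covariance, so they carry over unchanged; only the diagonal terms shrink to ρᵢσᵢ².
True-score variance = [0.8²·0.67 + 1.5²·0.61 + 2.2²·0.61] + 4.3404 = 4.7537 + 4.3404 = 9.0941.
Reliability = 9.0941 / 12.0704 = 0.753.

0.753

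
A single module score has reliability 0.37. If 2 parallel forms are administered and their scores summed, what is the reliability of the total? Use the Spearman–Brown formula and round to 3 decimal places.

0.540

ρ_k = kρ / (1 + (k−1)ρ) = 2·0.37 / (1 + 1·0.37) = 0.740 / 1.370 = 0.540.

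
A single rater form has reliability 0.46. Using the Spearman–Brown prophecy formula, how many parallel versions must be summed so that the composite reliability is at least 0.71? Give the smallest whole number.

k ≥ ρ*(1−ρ₁)/(ρ₁(1−ρ*)) = 0.71·0.54 / (0.46·0.29) = 2.874.
Smallest integer k = 3.

3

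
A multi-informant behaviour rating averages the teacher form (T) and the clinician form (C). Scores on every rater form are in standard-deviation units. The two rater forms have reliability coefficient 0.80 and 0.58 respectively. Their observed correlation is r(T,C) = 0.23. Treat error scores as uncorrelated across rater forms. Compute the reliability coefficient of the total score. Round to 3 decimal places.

Var(T+C) = 2 + 2·[0.23] = 2 + 0.46 = 2.46.
Because errors are independent across components, Cov(Tᵢ,Tⱼ) = Cov(Xᵢ,Xⱼ); the off-diagonal part of the true-score variance is the same as above.
True-score variance = [0.80 + 0.58] + 0.46 = 1.38 + 0.46 = 1.84.
Reliability = 1.84 / 2.46 = 0.748.

0.748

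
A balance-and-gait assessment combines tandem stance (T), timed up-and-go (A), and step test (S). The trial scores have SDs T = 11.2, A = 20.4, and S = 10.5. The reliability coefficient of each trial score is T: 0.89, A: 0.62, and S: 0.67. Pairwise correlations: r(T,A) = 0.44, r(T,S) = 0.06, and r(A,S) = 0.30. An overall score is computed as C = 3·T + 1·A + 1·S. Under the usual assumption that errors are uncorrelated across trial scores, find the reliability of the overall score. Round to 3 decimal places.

Var(C) = 3²·11.2² + 20.4² + 10.5² + 2·[3·11.2·20.4·0.44 + 3·11.2·10.5·0.06 + 20.4·10.5·0.30] = 1655.37 + 774.043 = 2429.41.
With uncorrelated errors the cross-covariances are all true-score covariance, so they carry over unchanged; only the diagonal terms shrink to ρᵢσᵢ².
True-score variance = [3²·11.2²·0.89 + 20.4²·0.62 + 10.5²·0.67] + 774.043 = 1336.66 + 774.043 = 2110.7.
Reliability = 2110.7 / 2429.41 = 0.869.

0.869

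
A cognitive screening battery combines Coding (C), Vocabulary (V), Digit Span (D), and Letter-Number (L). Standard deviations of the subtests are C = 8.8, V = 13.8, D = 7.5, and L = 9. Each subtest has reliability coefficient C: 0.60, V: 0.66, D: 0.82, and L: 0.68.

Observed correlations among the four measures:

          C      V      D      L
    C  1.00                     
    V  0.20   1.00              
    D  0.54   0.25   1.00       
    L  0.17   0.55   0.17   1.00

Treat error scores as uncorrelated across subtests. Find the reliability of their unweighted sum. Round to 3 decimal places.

Var(C+V+D+L) = 8.8² + 13.8² + 7.5² + 9² + 2·[8.8·13.8·0.20 + 8.8·7.5·0.54 + 8.8·9·0.17 + 13.8·7.5·0.25 + 13.8·9·0.55 + 7.5·9·0.17] = 405.13 + 358.104 = 763.234.
With uncorrelated errors the cross-covariances are all true-score covariance, so they carry over unchanged; only the diagonal terms shrink to ρᵢσᵢ².
True-score variance = [8.8²·0.60 + 13.8²·0.66 + 7.5²·0.82 + 9²·0.68] + 358.104 = 273.359 + 358.104 = 631.463.
Reliability = 631.463 / 763.234 = 0.827.

0.827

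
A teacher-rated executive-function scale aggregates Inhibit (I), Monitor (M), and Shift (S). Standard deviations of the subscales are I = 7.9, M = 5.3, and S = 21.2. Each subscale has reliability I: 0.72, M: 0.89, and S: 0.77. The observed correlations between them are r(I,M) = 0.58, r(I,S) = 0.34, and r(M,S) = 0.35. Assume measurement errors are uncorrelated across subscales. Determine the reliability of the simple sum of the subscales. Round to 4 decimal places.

0.8413

Var(I+M+S) = 7.9² + 5.3² + 21.2² + 2·[7.9·5.3·0.58 + 7.9·21.2·0.34 + 5.3·21.2·0.35] = 539.94 + 241.108 = 781.048.
Under uncorrelated errors the observed covariances equal the true-score covariances, so only the own-variance terms attenuate.
True-score variance = [7.9²·0.72 + 5.3²·0.89 + 21.2²·0.77] + 241.108 = 416.004 + 241.108 = 657.112.
Reliability = 657.112 / 781.048 = 0.8413.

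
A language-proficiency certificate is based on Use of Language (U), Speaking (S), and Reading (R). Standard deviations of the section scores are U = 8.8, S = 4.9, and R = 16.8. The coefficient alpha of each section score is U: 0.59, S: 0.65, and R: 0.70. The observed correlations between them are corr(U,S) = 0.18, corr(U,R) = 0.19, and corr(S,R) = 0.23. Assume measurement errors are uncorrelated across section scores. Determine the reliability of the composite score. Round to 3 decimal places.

Var(U+S+R) = 8.8² + 4.9² + 16.8² + 2·[8.8·4.9·0.18 + 8.8·16.8·0.19 + 4.9·16.8·0.23] = 383.69 + 109.57 = 493.26.
With uncorrelated errors the cross-covariances are all true-score covariance, so they carry over unchanged; only the diagonal terms shrink to ρᵢσᵢ².
True-score variance = [8.8²·0.59 + 4.9²·0.65 + 16.8²·0.70] + 109.57 = 258.864 + 109.57 = 368.434.
Reliability = 368.434 / 493.26 = 0.747.

0.747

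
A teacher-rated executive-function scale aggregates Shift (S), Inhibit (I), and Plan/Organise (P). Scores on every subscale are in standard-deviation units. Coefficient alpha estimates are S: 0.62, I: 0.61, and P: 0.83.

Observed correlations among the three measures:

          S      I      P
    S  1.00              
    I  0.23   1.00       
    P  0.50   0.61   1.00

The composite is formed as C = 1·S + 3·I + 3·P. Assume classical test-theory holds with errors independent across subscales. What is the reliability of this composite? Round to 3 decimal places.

Var(C) = 1 + 3² + 3² + 2·[3·0.23 + 3·0.50 + 9·0.61] = 19 + 15.36 = 34.36.
Under uncorrelated errors the observed covariances equal the true-score covariances, so only the own-variance terms attenuate.
True-score variance = [0.62 + 3²·0.61 + 3²·0.83] + 15.36 = 13.58 + 15.36 = 28.94.
Reliability = 28.94 / 34.36 = 0.842.

0.842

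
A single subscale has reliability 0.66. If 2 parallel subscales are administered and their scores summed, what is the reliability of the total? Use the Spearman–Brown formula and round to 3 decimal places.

0.795

ρ_k = kρ / (1 + (k−1)ρ) = 2·0.66 / (1 + 1·0.66) = 1.320 / 1.660 = 0.795.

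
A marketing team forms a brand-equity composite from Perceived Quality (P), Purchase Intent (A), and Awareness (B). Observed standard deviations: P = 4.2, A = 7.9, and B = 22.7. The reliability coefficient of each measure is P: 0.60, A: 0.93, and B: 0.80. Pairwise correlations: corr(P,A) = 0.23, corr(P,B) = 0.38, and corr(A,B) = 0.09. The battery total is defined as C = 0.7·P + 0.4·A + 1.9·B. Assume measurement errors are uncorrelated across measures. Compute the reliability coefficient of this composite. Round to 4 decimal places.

Var(C) = 0.7²·4.2² + 0.4²·7.9² + 1.9²·22.7² + 2·[0.28·4.2·7.9·0.23 + 1.33·4.2·22.7·0.38 + 0.76·7.9·22.7·0.09] = 1878.83 + 125.176 = 2004.
Under uncorrelated errors the observed covariances equal the true-score covariances, so only the own-variance terms attenuate.
True-score variance = [0.7²·4.2²·0.60 + 0.4²·7.9²·0.93 + 1.9²·22.7²·0.80] + 125.176 = 1502.63 + 125.176 = 1627.81.
Reliability = 1627.81 / 2004 = 0.8123.

0.8123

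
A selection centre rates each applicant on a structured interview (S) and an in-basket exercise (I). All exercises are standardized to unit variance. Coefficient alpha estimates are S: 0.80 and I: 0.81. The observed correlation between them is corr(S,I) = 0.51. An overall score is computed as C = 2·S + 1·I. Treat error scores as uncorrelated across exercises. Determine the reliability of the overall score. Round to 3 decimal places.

Var(C) = 2² + 1 + 2·[2·0.51] = 5 + 2.04 = 7.04.
Under uncorrelated errors the observed covariances equal the true-score covariances, so only the own-variance terms attenuate.
True-score variance = [2²·0.80 + 0.81] + 2.04 = 4.01 + 2.04 = 6.05.
Reliability = 6.05 / 7.04 = 0.859.

0.859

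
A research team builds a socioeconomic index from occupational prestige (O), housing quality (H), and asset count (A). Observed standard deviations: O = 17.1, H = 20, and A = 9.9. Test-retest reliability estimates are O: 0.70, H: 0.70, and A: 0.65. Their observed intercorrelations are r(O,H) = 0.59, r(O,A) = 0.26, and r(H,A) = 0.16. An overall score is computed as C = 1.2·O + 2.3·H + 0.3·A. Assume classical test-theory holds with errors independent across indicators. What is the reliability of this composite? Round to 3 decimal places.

0.795

Var(C) = 1.2²·17.1² + 2.3²·20² + 0.3²·9.9² + 2·[2.76·17.1·20·0.59 + 0.36·17.1·9.9·0.26 + 0.69·20·9.9·0.16] = 2545.89 + 1189.24 = 3735.13.
Because errors are independent across components, Cov(Tᵢ,Tⱼ) = Cov(Xᵢ,Xⱼ); the off-diagonal part of the true-score variance is the same as above.
True-score variance = [1.2²·17.1²·0.70 + 2.3²·20²·0.70 + 0.3²·9.9²·0.65] + 1189.24 = 1781.68 + 1189.24 = 2970.92.
Reliability = 2970.92 / 3735.13 = 0.795.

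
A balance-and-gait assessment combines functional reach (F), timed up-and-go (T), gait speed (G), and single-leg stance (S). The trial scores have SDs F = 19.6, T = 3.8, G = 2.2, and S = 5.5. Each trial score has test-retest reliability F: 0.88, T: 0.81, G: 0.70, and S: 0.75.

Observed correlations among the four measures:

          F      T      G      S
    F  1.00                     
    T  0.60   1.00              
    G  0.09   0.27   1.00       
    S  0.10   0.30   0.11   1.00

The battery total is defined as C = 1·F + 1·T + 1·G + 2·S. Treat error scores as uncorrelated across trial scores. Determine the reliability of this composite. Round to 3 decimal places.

0.885

Var(C) = 19.6² + 3.8² + 2.2² + 2²·5.5² + 2·[19.6·3.8·0.60 + 19.6·2.2·0.09 + 2·19.6·5.5·0.10 + 3.8·2.2·0.27 + 2·3.8·5.5·0.30 + 2·2.2·5.5·0.11] = 524.44 + 175.176 = 699.616.
With uncorrelated errors the cross-covariances are all true-score covariance, so they carry over unchanged; only the diagonal terms shrink to ρᵢσᵢ².
True-score variance = [19.6²·0.88 + 3.8²·0.81 + 2.2²·0.70 + 2²·5.5²·0.75] + 175.176 = 443.895 + 175.176 = 619.071.
Reliability = 619.071 / 699.616 = 0.885.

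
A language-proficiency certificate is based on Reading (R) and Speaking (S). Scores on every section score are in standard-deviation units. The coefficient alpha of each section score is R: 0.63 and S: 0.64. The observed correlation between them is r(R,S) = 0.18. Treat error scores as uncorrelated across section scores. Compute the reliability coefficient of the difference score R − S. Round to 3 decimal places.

0.555

Var(R−S) = 1 + 1 − 2·0.18 = 2 − 0.36 = 1.64.
With uncorrelated errors the cross-covariances are all true-score covariance, so they carry over unchanged; only the diagonal terms shrink to ρᵢσᵢ².
True-score variance = [0.63 + 0.64] − 0.36 = 1.27 − 0.36 = 0.91.
Reliability = 0.91 / 1.64 = 0.555.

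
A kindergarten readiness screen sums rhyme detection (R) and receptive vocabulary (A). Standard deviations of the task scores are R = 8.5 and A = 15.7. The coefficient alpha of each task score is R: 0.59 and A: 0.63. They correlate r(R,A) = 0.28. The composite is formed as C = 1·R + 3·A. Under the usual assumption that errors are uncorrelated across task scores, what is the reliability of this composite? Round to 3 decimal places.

Var(C) = 8.5² + 3²·15.7² + 2·[3·8.5·15.7·0.28] = 2290.66 + 224.196 = 2514.86.
Under uncorrelated errors the observed covariances equal the true-score covariances, so only the own-variance terms attenuate.
True-score variance = [8.5²·0.59 + 3²·15.7²·0.63] + 224.196 = 1440.23 + 224.196 = 1664.42.
Reliability = 1664.42 / 2514.86 = 0.662.

0.662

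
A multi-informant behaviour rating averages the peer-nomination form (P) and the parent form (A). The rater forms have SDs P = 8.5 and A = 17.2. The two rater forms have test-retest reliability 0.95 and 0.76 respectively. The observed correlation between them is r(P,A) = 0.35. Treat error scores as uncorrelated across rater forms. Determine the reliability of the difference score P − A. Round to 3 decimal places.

Var(P−A) = 8.5² + 17.2² − 2·8.5·17.2·0.35 = 368.09 − 102.34 = 265.75.
With uncorrelated errors the cross-covariances are all true-score covariance, so they carry over unchanged; only the diagonal terms shrink to ρᵢσᵢ².
True-score variance = [8.5²·0.95 + 17.2²·0.76] − 102.34 = 293.476 − 102.34 = 191.136.
Reliability = 191.136 / 265.75 = 0.719.

0.719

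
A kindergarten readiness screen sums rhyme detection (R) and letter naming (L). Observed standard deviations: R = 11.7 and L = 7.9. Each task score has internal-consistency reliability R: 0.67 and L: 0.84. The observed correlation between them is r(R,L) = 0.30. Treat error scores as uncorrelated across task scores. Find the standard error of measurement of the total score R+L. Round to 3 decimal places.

7.427

Var(total) = 199.3 + 55.458 = 254.758.
True-score variance = 144.141 + 55.458 = 199.599, so reliability = 0.7835.
Error variance = 254.758 − 199.599 = 55.1593; SEM = √55.1593 = 7.427.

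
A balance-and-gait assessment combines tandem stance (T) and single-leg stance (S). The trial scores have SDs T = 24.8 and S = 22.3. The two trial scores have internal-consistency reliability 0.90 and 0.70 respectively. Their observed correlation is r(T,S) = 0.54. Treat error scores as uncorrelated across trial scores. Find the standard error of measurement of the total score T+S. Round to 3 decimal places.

Var(total) = 1112.33 + 597.283 = 1709.61.
True-score variance = 901.639 + 597.283 = 1498.92, so reliability = 0.8768.
Error variance = 1709.61 − 1498.92 = 210.691; SEM = √210.691 = 14.515.

14.515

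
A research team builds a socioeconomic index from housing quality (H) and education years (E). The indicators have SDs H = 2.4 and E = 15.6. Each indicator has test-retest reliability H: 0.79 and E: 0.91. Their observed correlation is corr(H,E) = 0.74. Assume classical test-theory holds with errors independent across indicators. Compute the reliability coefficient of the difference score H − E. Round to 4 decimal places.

Var(H−E) = 2.4² + 15.6² − 2·2.4·15.6·0.74 = 249.12 − 55.4112 = 193.709.
Because errors are independent across components, Cov(Tᵢ,Tⱼ) = Cov(Xᵢ,Xⱼ); the off-diagonal part of the true-score variance is the same as above.
True-score variance = [2.4²·0.79 + 15.6²·0.91] − 55.4112 = 226.008 − 55.4112 = 170.597.
Reliability = 170.597 / 193.709 = 0.8807.

0.8807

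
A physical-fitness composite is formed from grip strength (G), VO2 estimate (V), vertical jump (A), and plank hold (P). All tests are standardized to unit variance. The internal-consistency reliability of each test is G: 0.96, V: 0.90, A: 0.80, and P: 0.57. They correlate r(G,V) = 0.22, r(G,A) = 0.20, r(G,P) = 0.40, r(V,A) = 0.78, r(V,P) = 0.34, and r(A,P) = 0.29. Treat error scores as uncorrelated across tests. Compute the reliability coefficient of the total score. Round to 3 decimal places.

0.909

Var(G+V+A+P) = 4 + 2·[0.22 + 0.20 + 0.40 + 0.78 + 0.34 + 0.29] = 4 + 4.46 = 8.46.
With uncorrelated errors the cross-covariances are all true-score covariance, so they carry over unchanged; only the diagonal terms shrink to ρᵢσᵢ².
True-score variance = [0.96 + 0.90 + 0.80 + 0.57] + 4.46 = 3.23 + 4.46 = 7.69.
Reliability = 7.69 / 8.46 = 0.909.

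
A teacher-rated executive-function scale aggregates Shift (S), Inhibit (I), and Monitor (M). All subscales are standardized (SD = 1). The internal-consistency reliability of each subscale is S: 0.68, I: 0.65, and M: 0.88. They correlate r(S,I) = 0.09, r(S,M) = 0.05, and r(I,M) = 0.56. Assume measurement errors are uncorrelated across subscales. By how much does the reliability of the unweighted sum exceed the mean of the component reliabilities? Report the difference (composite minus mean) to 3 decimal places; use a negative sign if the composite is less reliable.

0.084

Var(sum) = 3 + 1.4 = 4.4; true-score variance = 2.21 + 1.4 = 3.61; composite reliability = 0.8205.
Mean component reliability = 0.7367.
Difference = 0.8205 − 0.7367 = 0.084.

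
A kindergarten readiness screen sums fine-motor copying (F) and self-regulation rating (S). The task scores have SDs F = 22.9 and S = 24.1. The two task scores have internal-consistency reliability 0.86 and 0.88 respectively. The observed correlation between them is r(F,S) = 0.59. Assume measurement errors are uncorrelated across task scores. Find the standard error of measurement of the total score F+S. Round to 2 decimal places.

Var(total) = 1105.22 + 651.23 = 1756.45.
True-score variance = 962.105 + 651.23 = 1613.34, so reliability = 0.9185.
Error variance = 1756.45 − 1613.34 = 143.115; SEM = √143.115 = 11.96.

11.96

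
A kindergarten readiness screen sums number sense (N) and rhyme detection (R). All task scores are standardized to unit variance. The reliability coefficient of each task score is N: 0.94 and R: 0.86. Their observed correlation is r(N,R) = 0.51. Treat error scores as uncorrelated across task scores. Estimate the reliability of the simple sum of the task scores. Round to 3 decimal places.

0.934

Var(N+R) = 2 + 2·[0.51] = 2 + 1.02 = 3.02.
With uncorrelated errors the cross-covariances are all true-score covariance, so they carry over unchanged; only the diagonal terms shrink to ρᵢσᵢ².
True-score variance = [0.94 + 0.86] + 1.02 = 1.8 + 1.02 = 2.82.
Reliability = 2.82 / 3.02 = 0.934.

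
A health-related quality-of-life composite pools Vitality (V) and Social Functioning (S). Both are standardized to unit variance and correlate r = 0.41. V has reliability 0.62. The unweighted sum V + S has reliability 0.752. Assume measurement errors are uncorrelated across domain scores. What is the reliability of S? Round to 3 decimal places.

Var(V+S) = 2 + 2·0.41 = 2.820.
True-score variance = ρ_V + ρ_S + 2·0.41, so 0.752 = (0.62 + ρ_S + 0.82) / 2.820.
ρ_S = 0.752·2.820 − 0.62 − 0.82 = 0.681.

0.681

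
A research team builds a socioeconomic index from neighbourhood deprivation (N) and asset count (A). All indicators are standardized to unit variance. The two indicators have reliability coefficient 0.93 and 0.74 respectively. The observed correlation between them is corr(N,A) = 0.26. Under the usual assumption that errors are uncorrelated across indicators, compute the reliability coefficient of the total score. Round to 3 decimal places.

Var(N+A) = 2 + 2·[0.26] = 2 + 0.52 = 2.52.
With uncorrelated errors the cross-covariances are all true-score covariance, so they carry over unchanged; only the diagonal terms shrink to ρᵢσᵢ².
True-score variance = [0.93 + 0.74] + 0.52 = 1.67 + 0.52 = 2.19.
Reliability = 2.19 / 2.52 = 0.869.

0.869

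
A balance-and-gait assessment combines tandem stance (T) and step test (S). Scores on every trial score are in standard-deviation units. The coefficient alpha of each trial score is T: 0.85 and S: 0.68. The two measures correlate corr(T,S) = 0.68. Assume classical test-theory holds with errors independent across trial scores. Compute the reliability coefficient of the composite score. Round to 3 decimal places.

Var(T+S) = 2 + 2·[0.68] = 2 + 1.36 = 3.36.
Under uncorrelated errors the observed covariances equal the true-score covariances, so only the own-variance terms attenuate.
True-score variance = [0.85 + 0.68] + 1.36 = 1.53 + 1.36 = 2.89.
Reliability = 2.89 / 3.36 = 0.860.

0.860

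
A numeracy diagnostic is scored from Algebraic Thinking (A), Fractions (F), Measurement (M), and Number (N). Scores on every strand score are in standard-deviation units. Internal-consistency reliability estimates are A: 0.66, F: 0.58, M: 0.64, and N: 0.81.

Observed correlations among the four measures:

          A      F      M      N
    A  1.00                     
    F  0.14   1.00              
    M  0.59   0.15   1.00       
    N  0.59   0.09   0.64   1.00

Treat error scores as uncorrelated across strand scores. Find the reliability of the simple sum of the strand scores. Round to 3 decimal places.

0.844

Var(A+F+M+N) = 4 + 2·[0.14 + 0.59 + 0.59 + 0.15 + 0.09 + 0.64] = 4 + 4.4 = 8.4.
Under uncorrelated errors the observed covariances equal the true-score covariances, so only the own-variance terms attenuate.
True-score variance = [0.66 + 0.58 + 0.64 + 0.81] + 4.4 = 2.69 + 4.4 = 7.09.
Reliability = 7.09 / 8.4 = 0.844.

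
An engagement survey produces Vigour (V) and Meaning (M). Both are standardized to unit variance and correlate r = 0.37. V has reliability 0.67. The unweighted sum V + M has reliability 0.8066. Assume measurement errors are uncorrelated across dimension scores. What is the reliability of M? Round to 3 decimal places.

Var(V+M) = 2 + 2·0.37 = 2.740.
True-score variance = ρ_V + ρ_M + 2·0.37, so 0.8066 = (0.67 + ρ_M + 0.74) / 2.740.
ρ_M = 0.8066·2.740 − 0.67 − 0.74 = 0.800.

0.800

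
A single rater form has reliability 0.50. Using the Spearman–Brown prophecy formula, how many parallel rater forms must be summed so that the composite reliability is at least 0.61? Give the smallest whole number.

2

k ≥ ρ*(1−ρ₁)/(ρ₁(1−ρ*)) = 0.61·0.50 / (0.50·0.39) = 1.564.
Smallest integer k = 2.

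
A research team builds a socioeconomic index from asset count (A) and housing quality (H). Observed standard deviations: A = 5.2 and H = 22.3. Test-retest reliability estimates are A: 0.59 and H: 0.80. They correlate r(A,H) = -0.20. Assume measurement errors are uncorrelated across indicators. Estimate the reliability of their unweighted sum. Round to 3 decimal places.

0.769

Var(A+H) = 5.2² + 22.3² + 2·[5.2·22.3·(-0.20)] = 524.33 − 46.384 = 477.946.
Under uncorrelated errors the observed covariances equal the true-score covariances, so only the own-variance terms attenuate.
True-score variance = [5.2²·0.59 + 22.3²·0.80] − 46.384 = 413.786 − 46.384 = 367.402.
Reliability = 367.402 / 477.946 = 0.769.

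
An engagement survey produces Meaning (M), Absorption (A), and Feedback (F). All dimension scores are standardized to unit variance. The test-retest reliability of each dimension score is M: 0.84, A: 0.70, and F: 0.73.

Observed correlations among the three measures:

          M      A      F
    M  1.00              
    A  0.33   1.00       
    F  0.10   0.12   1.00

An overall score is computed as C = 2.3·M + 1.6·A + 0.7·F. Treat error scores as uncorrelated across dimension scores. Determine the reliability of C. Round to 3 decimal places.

Var(C) = 2.3² + 1.6² + 0.7² + 2·[3.68·0.33 + 1.61·0.10 + 1.12·0.12] = 8.34 + 3.0196 = 11.3596.
Under uncorrelated errors the observed covariances equal the true-score covariances, so only the own-variance terms attenuate.
True-score variance = [2.3²·0.84 + 1.6²·0.70 + 0.7²·0.73] + 3.0196 = 6.5933 + 3.0196 = 9.6129.
Reliability = 9.6129 / 11.3596 = 0.846.

0.846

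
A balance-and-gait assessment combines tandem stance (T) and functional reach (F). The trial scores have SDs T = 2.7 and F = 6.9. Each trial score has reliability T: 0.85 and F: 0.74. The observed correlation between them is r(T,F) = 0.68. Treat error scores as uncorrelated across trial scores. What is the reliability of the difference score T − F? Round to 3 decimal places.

Var(T−F) = 2.7² + 6.9² − 2·2.7·6.9·0.68 = 54.9 − 25.3368 = 29.5632.
Because errors are independent across components, Cov(Tᵢ,Tⱼ) = Cov(Xᵢ,Xⱼ); the off-diagonal part of the true-score variance is the same as above.
True-score variance = [2.7²·0.85 + 6.9²·0.74] − 25.3368 = 41.4279 − 25.3368 = 16.0911.
Reliability = 16.0911 / 29.5632 = 0.544.

0.544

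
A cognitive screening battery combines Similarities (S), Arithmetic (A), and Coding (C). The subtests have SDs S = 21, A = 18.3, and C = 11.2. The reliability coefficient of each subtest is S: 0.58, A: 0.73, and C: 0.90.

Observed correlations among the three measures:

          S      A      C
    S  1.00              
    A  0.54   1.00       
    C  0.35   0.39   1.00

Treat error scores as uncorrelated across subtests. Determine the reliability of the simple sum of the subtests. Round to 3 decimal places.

Var(S+A+C) = 21² + 18.3² + 11.2² + 2·[21·18.3·0.54 + 21·11.2·0.35 + 18.3·11.2·0.39] = 901.33 + 739.553 = 1640.88.
Under uncorrelated errors the observed covariances equal the true-score covariances, so only the own-variance terms attenuate.
True-score variance = [21²·0.58 + 18.3²·0.73 + 11.2²·0.90] + 739.553 = 613.146 + 739.553 = 1352.7.
Reliability = 1352.7 / 1640.88 = 0.824.

0.824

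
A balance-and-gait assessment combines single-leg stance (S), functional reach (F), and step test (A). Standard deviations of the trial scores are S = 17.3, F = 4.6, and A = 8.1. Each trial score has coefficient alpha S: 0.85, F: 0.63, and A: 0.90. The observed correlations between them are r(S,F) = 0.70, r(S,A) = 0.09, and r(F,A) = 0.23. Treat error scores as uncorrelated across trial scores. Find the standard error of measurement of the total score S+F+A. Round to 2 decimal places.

Var(total) = 386.06 + 153.775 = 539.835.
True-score variance = 326.776 + 153.775 = 480.551, so reliability = 0.8902.
Error variance = 539.835 − 480.551 = 59.2837; SEM = √59.2837 = 7.70.

7.70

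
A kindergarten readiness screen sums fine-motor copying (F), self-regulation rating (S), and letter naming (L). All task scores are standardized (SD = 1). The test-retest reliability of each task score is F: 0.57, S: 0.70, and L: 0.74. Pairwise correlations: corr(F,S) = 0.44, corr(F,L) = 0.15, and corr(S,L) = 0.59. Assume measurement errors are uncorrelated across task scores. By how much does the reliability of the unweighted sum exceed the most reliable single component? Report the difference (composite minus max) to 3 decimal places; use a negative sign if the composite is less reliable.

Var(sum) = 3 + 2.36 = 5.36; true-score variance = 2.01 + 2.36 = 4.37; composite reliability = 0.8153.
Max component reliability = 0.7400.
Difference = 0.8153 − 0.7400 = 0.075.

0.075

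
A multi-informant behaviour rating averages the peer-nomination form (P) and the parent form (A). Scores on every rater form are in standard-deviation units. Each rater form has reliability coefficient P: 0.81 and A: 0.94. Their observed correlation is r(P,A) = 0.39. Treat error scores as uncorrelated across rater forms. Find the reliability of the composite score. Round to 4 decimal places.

Var(P+A) = 2 + 2·[0.39] = 2 + 0.78 = 2.78.
Because errors are independent across components, Cov(Tᵢ,Tⱼ) = Cov(Xᵢ,Xⱼ); the off-diagonal part of the true-score variance is the same as above.
True-score variance = [0.81 + 0.94] + 0.78 = 1.75 + 0.78 = 2.53.
Reliability = 2.53 / 2.78 = 0.9101.

0.9101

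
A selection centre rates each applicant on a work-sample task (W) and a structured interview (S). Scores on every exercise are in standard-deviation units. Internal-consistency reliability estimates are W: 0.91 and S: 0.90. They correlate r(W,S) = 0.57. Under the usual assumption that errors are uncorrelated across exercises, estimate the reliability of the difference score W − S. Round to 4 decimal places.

0.7791

Var(W−S) = 1 + 1 − 2·0.57 = 2 − 1.14 = 0.86.
With uncorrelated errors the cross-covariances are all true-score covariance, so they carry over unchanged; only the diagonal terms shrink to ρᵢσᵢ².
True-score variance = [0.91 + 0.90] − 1.14 = 1.81 − 1.14 = 0.67.
Reliability = 0.67 / 0.86 = 0.7791.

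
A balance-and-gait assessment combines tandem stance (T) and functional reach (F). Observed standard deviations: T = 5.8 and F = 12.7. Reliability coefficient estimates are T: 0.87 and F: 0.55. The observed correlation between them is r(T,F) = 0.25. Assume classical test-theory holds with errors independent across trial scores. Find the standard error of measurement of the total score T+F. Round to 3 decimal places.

Var(total) = 194.93 + 36.83 = 231.76.
True-score variance = 117.976 + 36.83 = 154.806, so reliability = 0.6680.
Error variance = 231.76 − 154.806 = 76.9537; SEM = √76.9537 = 8.772.

8.772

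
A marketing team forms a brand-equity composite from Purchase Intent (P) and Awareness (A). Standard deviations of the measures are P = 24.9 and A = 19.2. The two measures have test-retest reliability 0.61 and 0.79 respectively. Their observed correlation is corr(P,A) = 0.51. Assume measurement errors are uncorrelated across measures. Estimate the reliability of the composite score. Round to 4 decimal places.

Var(P+A) = 24.9² + 19.2² + 2·[24.9·19.2·0.51] = 988.65 + 487.642 = 1476.29.
Under uncorrelated errors the observed covariances equal the true-score covariances, so only the own-variance terms attenuate.
True-score variance = [24.9²·0.61 + 19.2²·0.79] + 487.642 = 669.432 + 487.642 = 1157.07.
Reliability = 1157.07 / 1476.29 = 0.7838.

0.7838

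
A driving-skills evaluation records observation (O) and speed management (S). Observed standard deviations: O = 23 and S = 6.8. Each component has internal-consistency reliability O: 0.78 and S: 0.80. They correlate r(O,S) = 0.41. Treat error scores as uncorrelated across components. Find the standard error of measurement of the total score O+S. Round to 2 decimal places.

11.21

Var(total) = 575.24 + 128.248 = 703.488.
True-score variance = 449.612 + 128.248 = 577.86, so reliability = 0.8214.
Error variance = 703.488 − 577.86 = 125.628; SEM = √125.628 = 11.21.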